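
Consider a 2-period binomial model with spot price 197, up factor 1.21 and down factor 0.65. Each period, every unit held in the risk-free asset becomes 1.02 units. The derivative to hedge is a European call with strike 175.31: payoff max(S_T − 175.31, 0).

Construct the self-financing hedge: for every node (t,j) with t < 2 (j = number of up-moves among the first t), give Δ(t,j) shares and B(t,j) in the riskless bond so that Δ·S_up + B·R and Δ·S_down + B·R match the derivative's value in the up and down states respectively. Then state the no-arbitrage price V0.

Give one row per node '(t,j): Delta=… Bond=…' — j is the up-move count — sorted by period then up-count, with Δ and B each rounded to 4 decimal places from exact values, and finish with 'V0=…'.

(0,0): Delta=0.6642 Bond=-83.3814
(1,0): Delta=0.0000 Bond=0.0000
(1,1): Delta=0.8474 Bond=-128.7229
V0=47.4633

Since d<R<u, set p* = (R−d)/(u−d) = 0.6607; price each node as the discounted p*-expectation of its children.
At expiry t=2: V(2,0)=0.0000, V(2,1)=0.0000, V(2,2)=113.1177
(1,0): S=128.0500. Δ = (V_up−V_dn)/(S_up−S_dn) = (0.0000−0.0000)/(154.9405−83.2325) = 0.0000. V = [p*·0.0000 + (1−p*)·0.0000]/1.02 = 0.0000. B = V − Δ·S = 0.0000.
(1,1): S=238.3700. Δ = (V_up−V_dn)/(S_up−S_dn) = (113.1177−0.0000)/(288.4277−154.9405) = 0.8474. V = [p*·113.1177 + (1−p*)·0.0000]/1.02 = 73.2730. B = V − Δ·S = -128.7229.
(0,0): S=197.0000. Δ = (V_up−V_dn)/(S_up−S_dn) = (73.2730−0.0000)/(238.3700−128.0500) = 0.6642. V = [p*·73.2730 + (1−p*)·0.0000]/1.02 = 47.4633. B = V − Δ·S = -83.3814.
The time-0 hedge costs 47.4633, which is the no-arbitrage price.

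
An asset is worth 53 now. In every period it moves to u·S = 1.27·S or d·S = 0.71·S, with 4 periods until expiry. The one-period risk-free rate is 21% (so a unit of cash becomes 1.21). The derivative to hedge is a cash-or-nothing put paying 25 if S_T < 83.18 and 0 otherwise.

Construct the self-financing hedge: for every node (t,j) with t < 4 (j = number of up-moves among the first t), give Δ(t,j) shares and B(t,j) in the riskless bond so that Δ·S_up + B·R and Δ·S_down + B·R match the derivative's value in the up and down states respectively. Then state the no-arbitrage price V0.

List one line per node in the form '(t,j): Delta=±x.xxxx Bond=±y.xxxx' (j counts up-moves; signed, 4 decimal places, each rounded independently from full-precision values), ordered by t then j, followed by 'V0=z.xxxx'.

No-arbitrage ⇒ martingale measure with p* = (R−d)/(u−d) = 0.8929.
Terminal values V(4,·): V(4,0)=25.0000, V(4,1)=25.0000, V(4,2)=25.0000, V(4,3)=25.0000, V(4,4)=0.0000
Node (3,0) S=18.9693: V=(p*·25.0000+(1−p*)·25.0000)/1.21=20.6612; Δ=(25.0000−25.0000)/(24.0910−13.4682)=0.0000; B=V−Δ·S=20.6612
Node (3,1) S=33.9310: V=(p*·25.0000+(1−p*)·25.0000)/1.21=20.6612; Δ=(25.0000−25.0000)/(43.0923−24.0910)=0.0000; B=V−Δ·S=20.6612
Node (3,2) S=60.6934: V=(p*·25.0000+(1−p*)·25.0000)/1.21=20.6612; Δ=(25.0000−25.0000)/(77.0807−43.0923)=0.0000; B=V−Δ·S=20.6612
Node (3,3) S=108.5643: V=(p*·0.0000+(1−p*)·25.0000)/1.21=2.2137; Δ=(0.0000−25.0000)/(137.8767−77.0807)=-0.4112; B=V−Δ·S=46.8566
Node (2,0) S=26.7173: V=(p*·20.6612+(1−p*)·20.6612)/1.21=17.0753; Δ=(20.6612−20.6612)/(33.9310−18.9693)=0.0000; B=V−Δ·S=17.0753
Node (2,1) S=47.7901: V=(p*·20.6612+(1−p*)·20.6612)/1.21=17.0753; Δ=(20.6612−20.6612)/(60.6934−33.9310)=0.0000; B=V−Δ·S=17.0753
Node (2,2) S=85.4837: V=(p*·2.2137+(1−p*)·20.6612)/1.21=3.4630; Δ=(2.2137−20.6612)/(108.5643−60.6934)=-0.3854; B=V−Δ·S=36.4049
Node (1,0) S=37.6300: V=(p*·17.0753+(1−p*)·17.0753)/1.21=14.1118; Δ=(17.0753−17.0753)/(47.7901−26.7173)=0.0000; B=V−Δ·S=14.1118
Node (1,1) S=67.3100: V=(p*·3.4630+(1−p*)·17.0753)/1.21=4.0673; Δ=(3.4630−17.0753)/(85.4837−47.7901)=-0.3611; B=V−Δ·S=28.3751
Node (0,0) S=53.0000: V=(p*·4.0673+(1−p*)·14.1118)/1.21=4.2508; Δ=(4.0673−14.1118)/(67.3100−37.6300)=-0.3384; B=V−Δ·S=22.1875
Self-financing check: at every node Δ·S+B equals the discounted successor values.

(0,0): Delta=-0.3384 Bond=22.1875
(1,0): Delta=0.0000 Bond=14.1118
(1,1): Delta=-0.3611 Bond=28.3751
(2,0): Delta=0.0000 Bond=17.0753
(2,1): Delta=0.0000 Bond=17.0753
(2,2): Delta=-0.3854 Bond=36.4049
(3,0): Delta=0.0000 Bond=20.6612
(3,1): Delta=0.0000 Bond=20.6612
(3,2): Delta=0.0000 Bond=20.6612
(3,3): Delta=-0.4112 Bond=46.8566
V0=4.2508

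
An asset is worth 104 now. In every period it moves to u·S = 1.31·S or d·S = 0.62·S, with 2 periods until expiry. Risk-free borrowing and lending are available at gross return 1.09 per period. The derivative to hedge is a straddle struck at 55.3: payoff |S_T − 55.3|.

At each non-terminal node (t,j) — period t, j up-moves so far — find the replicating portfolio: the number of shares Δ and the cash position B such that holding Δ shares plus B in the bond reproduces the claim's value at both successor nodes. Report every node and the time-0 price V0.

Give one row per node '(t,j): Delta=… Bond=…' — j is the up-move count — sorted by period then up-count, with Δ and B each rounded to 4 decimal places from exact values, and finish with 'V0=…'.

(0,0): Delta=0.8751 Bond=-30.9314
(1,0): Delta=0.3112 Bond=2.6429
(1,1): Delta=1.0000 Bond=-50.7339
V0=60.0772

Since d<R<u, set p* = (R−d)/(u−d) = 0.6812; price each node as the discounted p*-expectation of its children.
Terminal payoffs: V(2,0)=15.3224, V(2,1)=29.1688, V(2,2)=123.1744
  t=1,j=0: stock 64.4800 → up 84.4688 (V=29.1688), down 39.9776 (V=15.3224). Price 22.7101; hedge Δ=0.3112, bond B=2.6429.
  t=1,j=1: stock 136.2400 → up 178.4744 (V=123.1744), down 84.4688 (V=29.1688). Price 85.5061; hedge Δ=1.0000, bond B=-50.7339.
  t=0,j=0: stock 104.0000 → up 136.2400 (V=85.5061), down 64.4800 (V=22.7101). Price 60.0772; hedge Δ=0.8751, bond B=-30.9314.
Self-financing check: at every node Δ·S+B equals the discounted successor values.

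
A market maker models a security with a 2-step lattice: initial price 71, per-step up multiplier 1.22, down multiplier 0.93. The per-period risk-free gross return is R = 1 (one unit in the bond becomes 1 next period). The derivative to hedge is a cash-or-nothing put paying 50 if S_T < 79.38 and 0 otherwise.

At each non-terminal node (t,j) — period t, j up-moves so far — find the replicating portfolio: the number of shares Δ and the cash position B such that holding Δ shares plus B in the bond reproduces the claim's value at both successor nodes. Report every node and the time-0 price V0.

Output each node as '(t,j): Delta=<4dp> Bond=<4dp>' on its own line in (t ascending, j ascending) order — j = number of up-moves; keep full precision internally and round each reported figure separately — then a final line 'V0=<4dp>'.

Since d<R<u, set p* = (R−d)/(u−d) = 0.2414; price each node as the discounted p*-expectation of its children.
Terminal values V(2,·): V(2,0)=50.0000, V(2,1)=0.0000, V(2,2)=0.0000
Node (1,0) S=66.0300: V=(p*·0.0000+(1−p*)·50.0000)/1=37.9310; Δ=(0.0000−50.0000)/(80.5566−61.4079)=-2.6111; B=V−Δ·S=210.3448
Node (1,1) S=86.6200: V=(p*·0.0000+(1−p*)·0.0000)/1=0.0000; Δ=(0.0000−0.0000)/(105.6764−80.5566)=0.0000; B=V−Δ·S=0.0000
Node (0,0) S=71.0000: V=(p*·0.0000+(1−p*)·37.9310)/1=28.7753; Δ=(0.0000−37.9310)/(86.6200−66.0300)=-1.8422; B=V−Δ·S=159.5719
Check: Δ(0,0)·S0 + B(0,0) = 28.7753 = V0.

(0,0): Delta=-1.8422 Bond=159.5719
(1,0): Delta=-2.6111 Bond=210.3448
(1,1): Delta=0.0000 Bond=0.0000
V0=28.7753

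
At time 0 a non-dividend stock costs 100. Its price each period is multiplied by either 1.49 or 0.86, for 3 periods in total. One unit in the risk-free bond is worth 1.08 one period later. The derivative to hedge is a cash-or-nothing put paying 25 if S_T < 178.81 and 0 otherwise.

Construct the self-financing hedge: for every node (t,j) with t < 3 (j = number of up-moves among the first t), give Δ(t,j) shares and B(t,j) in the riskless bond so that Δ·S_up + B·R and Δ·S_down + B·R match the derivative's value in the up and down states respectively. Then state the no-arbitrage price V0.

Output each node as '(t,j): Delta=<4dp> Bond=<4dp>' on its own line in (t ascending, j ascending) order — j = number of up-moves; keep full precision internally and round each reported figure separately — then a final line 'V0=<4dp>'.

(0,0): Delta=-0.1546 Bond=29.7392
(1,0): Delta=-0.1492 Bond=31.6507
(1,1): Delta=-0.1605 Bond=32.9899
(2,0): Delta=0.0000 Bond=23.1481
(2,1): Delta=-0.3097 Bond=54.7472
(2,2): Delta=0.0000 Bond=0.0000
V0=14.2757

Risk-neutral probability p* = (R−d)/(u−d) = (1.08−0.86)/(1.49−0.86) = 0.3492.
Terminal payoffs: V(3,0)=25.0000, V(3,1)=25.0000, V(3,2)=0.0000, V(3,3)=0.0000
Node (2,0) S=73.9600: V=(p*·25.0000+(1−p*)·25.0000)/1.08=23.1481; Δ=(25.0000−25.0000)/(110.2004−63.6056)=0.0000; B=V−Δ·S=23.1481
Node (2,1) S=128.1400: V=(p*·0.0000+(1−p*)·25.0000)/1.08=15.0647; Δ=(0.0000−25.0000)/(190.9286−110.2004)=-0.3097; B=V−Δ·S=54.7472
Node (2,2) S=222.0100: V=(p*·0.0000+(1−p*)·0.0000)/1.08=0.0000; Δ=(0.0000−0.0000)/(330.7949−190.9286)=0.0000; B=V−Δ·S=0.0000
Node (1,0) S=86.0000: V=(p*·15.0647+(1−p*)·23.1481)/1.08=18.8198; Δ=(15.0647−23.1481)/(128.1400−73.9600)=-0.1492; B=V−Δ·S=31.6507
Node (1,1) S=149.0000: V=(p*·0.0000+(1−p*)·15.0647)/1.08=9.0778; Δ=(0.0000−15.0647)/(222.0100−128.1400)=-0.1605; B=V−Δ·S=32.9899
Node (0,0) S=100.0000: V=(p*·9.0778+(1−p*)·18.8198)/1.08=14.2757; Δ=(9.0778−18.8198)/(149.0000−86.0000)=-0.1546; B=V−Δ·S=29.7392
Root portfolio cost Δ·100+B reproduces V0=14.2757.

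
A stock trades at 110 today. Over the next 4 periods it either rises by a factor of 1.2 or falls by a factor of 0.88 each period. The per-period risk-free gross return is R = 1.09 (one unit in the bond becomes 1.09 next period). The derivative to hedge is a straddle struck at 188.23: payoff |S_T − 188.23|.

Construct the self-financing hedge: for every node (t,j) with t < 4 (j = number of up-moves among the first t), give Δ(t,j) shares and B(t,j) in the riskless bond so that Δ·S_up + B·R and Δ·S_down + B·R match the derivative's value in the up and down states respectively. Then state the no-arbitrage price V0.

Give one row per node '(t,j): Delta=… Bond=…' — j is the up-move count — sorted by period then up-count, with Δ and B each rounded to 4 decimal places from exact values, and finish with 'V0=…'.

Under the risk-neutral measure, an up-move has probability p* = (R−d)/(u−d) = 0.6563 and values discount at R = 1.09.
Terminal values V(4,·): V(4,0)=122.2635, V(4,1)=98.2757, V(4,2)=65.5650, V(4,3)=20.9596, V(4,4)=39.8660
(3,0): S=74.9619. Δ = (V_up−V_dn)/(S_up−S_dn) = (98.2757−122.2635)/(89.9543−65.9665) = -1.0000. V = [p*·98.2757 + (1−p*)·122.2635]/1.09 = 97.7262. B = V − Δ·S = 172.6881.
(3,1): S=102.2208. Δ = (V_up−V_dn)/(S_up−S_dn) = (65.5650−98.2757)/(122.6650−89.9543) = -1.0000. V = [p*·65.5650 + (1−p*)·98.2757]/1.09 = 70.4673. B = V − Δ·S = 172.6881.
(3,2): S=139.3920. Δ = (V_up−V_dn)/(S_up−S_dn) = (20.9596−65.5650)/(167.2704−122.6650) = -1.0000. V = [p*·20.9596 + (1−p*)·65.5650]/1.09 = 33.2961. B = V − Δ·S = 172.6881.
(3,3): S=190.0800. Δ = (V_up−V_dn)/(S_up−S_dn) = (39.8660−20.9596)/(228.0960−167.2704) = 0.3108. V = [p*·39.8660 + (1−p*)·20.9596]/1.09 = 30.6119. B = V − Δ·S = -28.4706.
(2,0): S=85.1840. Δ = (V_up−V_dn)/(S_up−S_dn) = (70.4673−97.7262)/(102.2208−74.9619) = -1.0000. V = [p*·70.4673 + (1−p*)·97.7262]/1.09 = 73.2454. B = V − Δ·S = 158.4294.
(2,1): S=116.1600. Δ = (V_up−V_dn)/(S_up−S_dn) = (33.2961−70.4673)/(139.3920−102.2208) = -1.0000. V = [p*·33.2961 + (1−p*)·70.4673]/1.09 = 42.2694. B = V − Δ·S = 158.4294.
(2,2): S=158.4000. Δ = (V_up−V_dn)/(S_up−S_dn) = (30.6119−33.2961)/(190.0800−139.3920) = -0.0530. V = [p*·30.6119 + (1−p*)·33.2961]/1.09 = 28.9308. B = V − Δ·S = 37.3190.
(1,0): S=96.8000. Δ = (V_up−V_dn)/(S_up−S_dn) = (42.2694−73.2454)/(116.1600−85.1840) = -1.0000. V = [p*·42.2694 + (1−p*)·73.2454]/1.09 = 48.5481. B = V − Δ·S = 145.3481.
(1,1): S=132.0000. Δ = (V_up−V_dn)/(S_up−S_dn) = (28.9308−42.2694)/(158.4000−116.1600) = -0.3158. V = [p*·28.9308 + (1−p*)·42.2694]/1.09 = 30.7486. B = V − Δ·S = 72.4318.
(0,0): S=110.0000. Δ = (V_up−V_dn)/(S_up−S_dn) = (30.7486−48.5481)/(132.0000−96.8000) = -0.5057. V = [p*·30.7486 + (1−p*)·48.5481]/1.09 = 33.8231. B = V − Δ·S = 89.4466.
The time-0 hedge costs 33.8231, which is the no-arbitrage price.

(0,0): Delta=-0.5057 Bond=89.4466
(1,0): Delta=-1.0000 Bond=145.3481
(1,1): Delta=-0.3158 Bond=72.4318
(2,0): Delta=-1.0000 Bond=158.4294
(2,1): Delta=-1.0000 Bond=158.4294
(2,2): Delta=-0.0530 Bond=37.3190
(3,0): Delta=-1.0000 Bond=172.6881
(3,1): Delta=-1.0000 Bond=172.6881
(3,2): Delta=-1.0000 Bond=172.6881
(3,3): Delta=0.3108 Bond=-28.4706
V0=33.8231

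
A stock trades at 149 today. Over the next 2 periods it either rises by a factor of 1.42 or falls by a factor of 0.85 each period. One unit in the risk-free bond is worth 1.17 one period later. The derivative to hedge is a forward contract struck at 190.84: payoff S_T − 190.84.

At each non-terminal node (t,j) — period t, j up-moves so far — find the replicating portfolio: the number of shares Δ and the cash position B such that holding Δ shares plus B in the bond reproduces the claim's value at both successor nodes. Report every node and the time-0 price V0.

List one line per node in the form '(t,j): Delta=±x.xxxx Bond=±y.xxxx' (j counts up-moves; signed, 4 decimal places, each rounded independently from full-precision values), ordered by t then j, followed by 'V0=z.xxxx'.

Since d<R<u, set p* = (R−d)/(u−d) = 0.5614; price each node as the discounted p*-expectation of its children.
At expiry t=2: V(2,0)=-83.1875, V(2,1)=-10.9970, V(2,2)=109.6036
  t=1,j=0: stock 126.6500 → up 179.8430 (V=-10.9970), down 107.6525 (V=-83.1875). Price -36.4611; hedge Δ=1.0000, bond B=-163.1111.
  t=1,j=1: stock 211.5800 → up 300.4436 (V=109.6036), down 179.8430 (V=-10.9970). Price 48.4689; hedge Δ=1.0000, bond B=-163.1111.
  t=0,j=0: stock 149.0000 → up 211.5800 (V=48.4689), down 126.6500 (V=-36.4611). Price 9.5888; hedge Δ=1.0000, bond B=-139.4112.
Check: Δ(0,0)·S0 + B(0,0) = 9.5888 = V0.

(0,0): Delta=1.0000 Bond=-139.4112
(1,0): Delta=1.0000 Bond=-163.1111
(1,1): Delta=1.0000 Bond=-163.1111
V0=9.5888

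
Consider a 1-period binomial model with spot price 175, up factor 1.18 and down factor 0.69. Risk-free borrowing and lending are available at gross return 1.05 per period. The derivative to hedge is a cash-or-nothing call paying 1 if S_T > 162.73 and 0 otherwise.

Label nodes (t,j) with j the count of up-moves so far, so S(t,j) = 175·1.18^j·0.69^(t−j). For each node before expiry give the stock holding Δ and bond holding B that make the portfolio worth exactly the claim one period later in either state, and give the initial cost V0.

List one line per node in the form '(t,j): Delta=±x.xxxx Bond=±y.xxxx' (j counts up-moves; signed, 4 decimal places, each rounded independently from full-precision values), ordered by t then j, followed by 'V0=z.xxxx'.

Risk-neutral probability p* = (R−d)/(u−d) = (1.05−0.69)/(1.18−0.69) = 0.7347.
At expiry t=1: V(1,0)=0.0000, V(1,1)=1.0000
(0,0): S=175.0000. Δ = (V_up−V_dn)/(S_up−S_dn) = (1.0000−0.0000)/(206.5000−120.7500) = 0.0117. V = [p*·1.0000 + (1−p*)·0.0000]/1.05 = 0.6997. B = V − Δ·S = -1.3411.
The time-0 hedge costs 0.6997, which is the no-arbitrage price.

(0,0): Delta=0.0117 Bond=-1.3411
V0=0.6997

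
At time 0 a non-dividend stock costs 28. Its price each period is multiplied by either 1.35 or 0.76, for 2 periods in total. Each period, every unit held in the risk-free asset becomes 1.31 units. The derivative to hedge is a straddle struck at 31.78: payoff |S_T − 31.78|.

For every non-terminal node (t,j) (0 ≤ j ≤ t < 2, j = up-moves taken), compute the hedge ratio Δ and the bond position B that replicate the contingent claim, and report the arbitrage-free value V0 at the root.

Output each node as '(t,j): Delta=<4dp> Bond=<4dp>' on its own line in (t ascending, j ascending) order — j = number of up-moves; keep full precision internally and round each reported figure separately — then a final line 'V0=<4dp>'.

(0,0): Delta=0.6584 Bond=-8.4208
(1,0): Delta=-1.0000 Bond=24.2595
(1,1): Delta=0.7263 Bond=-13.5979
V0=10.0145

Since d<R<u, set p* = (R−d)/(u−d) = 0.9322; price each node as the discounted p*-expectation of its children.
Terminal values V(2,·): V(2,0)=15.6072, V(2,1)=3.0520, V(2,2)=19.2500
(1,0): S=21.2800. Δ = (V_up−V_dn)/(S_up−S_dn) = (3.0520−15.6072)/(28.7280−16.1728) = -1.0000. V = [p*·3.0520 + (1−p*)·15.6072]/1.31 = 2.9795. B = V − Δ·S = 24.2595.
(1,1): S=37.8000. Δ = (V_up−V_dn)/(S_up−S_dn) = (19.2500−3.0520)/(51.0300−28.7280) = 0.7263. V = [p*·19.2500 + (1−p*)·3.0520]/1.31 = 13.8564. B = V − Δ·S = -13.5979.
(0,0): S=28.0000. Δ = (V_up−V_dn)/(S_up−S_dn) = (13.8564−2.9795)/(37.8000−21.2800) = 0.6584. V = [p*·13.8564 + (1−p*)·2.9795]/1.31 = 10.0145. B = V − Δ·S = -8.4208.
Self-financing check: at every node Δ·S+B equals the discounted successor values.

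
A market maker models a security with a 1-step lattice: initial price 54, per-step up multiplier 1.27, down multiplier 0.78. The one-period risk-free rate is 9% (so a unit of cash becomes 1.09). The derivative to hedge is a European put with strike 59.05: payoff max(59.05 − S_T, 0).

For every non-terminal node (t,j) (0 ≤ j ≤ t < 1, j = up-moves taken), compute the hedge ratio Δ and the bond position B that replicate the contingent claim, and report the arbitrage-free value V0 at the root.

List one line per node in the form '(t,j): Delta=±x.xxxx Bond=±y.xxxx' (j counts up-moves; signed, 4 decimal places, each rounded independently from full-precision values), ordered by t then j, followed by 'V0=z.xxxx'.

(0,0): Delta=-0.6398 Bond=40.2567
V0=5.7057

The replicating-portfolio and risk-neutral prices coincide; use p* = (1.09−0.78)/(1.27−0.78) = 0.6327 for the latter.
Terminal payoffs: V(1,0)=16.9300, V(1,1)=0.0000
  t=0,j=0: stock 54.0000 → up 68.5800 (V=0.0000), down 42.1200 (V=16.9300). Price 5.7057; hedge Δ=-0.6398, bond B=40.2567.
Each (Δ,B) replicates both successor values, so the strategy is self-financing and V0 is arbitrage-free.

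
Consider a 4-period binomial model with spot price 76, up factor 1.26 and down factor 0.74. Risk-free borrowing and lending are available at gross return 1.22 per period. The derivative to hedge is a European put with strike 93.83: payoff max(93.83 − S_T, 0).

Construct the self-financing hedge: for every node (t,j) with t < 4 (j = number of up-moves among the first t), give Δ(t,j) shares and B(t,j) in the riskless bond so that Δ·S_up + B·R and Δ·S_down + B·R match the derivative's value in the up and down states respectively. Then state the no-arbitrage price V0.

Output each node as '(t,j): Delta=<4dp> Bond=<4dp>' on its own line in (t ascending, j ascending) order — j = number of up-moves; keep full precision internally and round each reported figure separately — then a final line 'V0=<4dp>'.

Under the risk-neutral measure, an up-move has probability p* = (R−d)/(u−d) = 0.9231 and values discount at R = 1.22.
Terminal payoffs: V(4,0)=71.0402, V(4,1)=55.0257, V(4,2)=27.7579, V(4,3)=0.0000, V(4,4)=0.0000
  t=3,j=0: stock 30.7970 → up 38.8043 (V=55.0257), down 22.7898 (V=71.0402). Price 46.1128; hedge Δ=-1.0000, bond B=76.9098.
  t=3,j=1: stock 52.4382 → up 66.0721 (V=27.7579), down 38.8043 (V=55.0257). Price 24.4717; hedge Δ=-1.0000, bond B=76.9098.
  t=3,j=2: stock 89.2866 → up 112.5011 (V=0.0000), down 66.0721 (V=27.7579). Price 1.7502; hedge Δ=-0.5979, bond B=55.1308.
  t=3,j=3: stock 152.0286 → up 191.5560 (V=0.0000), down 112.5011 (V=0.0000). Price 0.0000; hedge Δ=0.0000, bond B=0.0000.
  t=2,j=0: stock 41.6176 → up 52.4382 (V=24.4717), down 30.7970 (V=46.1128). Price 21.4232; hedge Δ=-1.0000, bond B=63.0408.
  t=2,j=1: stock 70.8624 → up 89.2866 (V=1.7502), down 52.4382 (V=24.4717). Price 2.8672; hedge Δ=-0.6166, bond B=46.5624.
  t=2,j=2: stock 120.6576 → up 152.0286 (V=0.0000), down 89.2866 (V=1.7502). Price 0.1104; hedge Δ=-0.0279, bond B=3.4761.
  t=1,j=0: stock 56.2400 → up 70.8624 (V=2.8672), down 41.6176 (V=21.4232). Price 3.5202; hedge Δ=-0.6345, bond B=39.2049.
  t=1,j=1: stock 95.7600 → up 120.6576 (V=0.1104), down 70.8624 (V=2.8672). Price 0.2643; hedge Δ=-0.0554, bond B=5.5659.
  t=0,j=0: stock 76.0000 → up 95.7600 (V=0.2643), down 56.2400 (V=3.5202). Price 0.4219; hedge Δ=-0.0824, bond B=6.6832.
Self-financing check: at every node Δ·S+B equals the discounted successor values.

(0,0): Delta=-0.0824 Bond=6.6832
(1,0): Delta=-0.6345 Bond=39.2049
(1,1): Delta=-0.0554 Bond=5.5659
(2,0): Delta=-1.0000 Bond=63.0408
(2,1): Delta=-0.6166 Bond=46.5624
(2,2): Delta=-0.0279 Bond=3.4761
(3,0): Delta=-1.0000 Bond=76.9098
(3,1): Delta=-1.0000 Bond=76.9098
(3,2): Delta=-0.5979 Bond=55.1308
(3,3): Delta=0.0000 Bond=0.0000
V0=0.4219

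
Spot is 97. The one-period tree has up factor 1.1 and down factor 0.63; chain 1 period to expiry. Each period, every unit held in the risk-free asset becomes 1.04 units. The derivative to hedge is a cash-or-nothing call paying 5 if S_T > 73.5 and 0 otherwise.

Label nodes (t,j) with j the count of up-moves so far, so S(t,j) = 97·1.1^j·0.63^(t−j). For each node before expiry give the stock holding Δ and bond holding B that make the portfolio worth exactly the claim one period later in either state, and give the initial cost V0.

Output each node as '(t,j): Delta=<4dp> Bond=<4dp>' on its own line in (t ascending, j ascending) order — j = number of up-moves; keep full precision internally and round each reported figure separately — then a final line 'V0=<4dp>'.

No-arbitrage ⇒ martingale measure with p* = (R−d)/(u−d) = 0.8723.
Payoff layer (t=1): V(1,0)=0.0000, V(1,1)=5.0000
Node (0,0) S=97.0000: V=(p*·5.0000+(1−p*)·0.0000)/1.04=4.1939; Δ=(5.0000−0.0000)/(106.7000−61.1100)=0.1097; B=V−Δ·S=-6.4444
Check: Δ(0,0)·S0 + B(0,0) = 4.1939 = V0.

(0,0): Delta=0.1097 Bond=-6.4444
V0=4.1939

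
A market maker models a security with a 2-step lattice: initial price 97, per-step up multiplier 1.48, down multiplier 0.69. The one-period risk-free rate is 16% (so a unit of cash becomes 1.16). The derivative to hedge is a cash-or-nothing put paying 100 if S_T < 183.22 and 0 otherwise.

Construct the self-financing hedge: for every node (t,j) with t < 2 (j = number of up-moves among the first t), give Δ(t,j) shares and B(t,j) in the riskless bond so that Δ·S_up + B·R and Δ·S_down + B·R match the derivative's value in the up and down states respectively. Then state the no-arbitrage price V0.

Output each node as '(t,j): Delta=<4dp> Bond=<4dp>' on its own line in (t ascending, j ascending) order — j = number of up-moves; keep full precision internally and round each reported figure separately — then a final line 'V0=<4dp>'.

Risk-neutral probability p* = (R−d)/(u−d) = (1.16−0.69)/(1.48−0.69) = 0.5949.
Payoff layer (t=2): V(2,0)=100.0000, V(2,1)=100.0000, V(2,2)=0.0000
  t=1,j=0: stock 66.9300 → up 99.0564 (V=100.0000), down 46.1817 (V=100.0000). Price 86.2069; hedge Δ=0.0000, bond B=86.2069.
  t=1,j=1: stock 143.5600 → up 212.4688 (V=0.0000), down 99.0564 (V=100.0000). Price 34.9192; hedge Δ=-0.8817, bond B=161.5015.
  t=0,j=0: stock 97.0000 → up 143.5600 (V=34.9192), down 66.9300 (V=86.2069). Price 48.0121; hedge Δ=-0.6693, bond B=112.9331.
Each (Δ,B) replicates both successor values, so the strategy is self-financing and V0 is arbitrage-free.

(0,0): Delta=-0.6693 Bond=112.9331
(1,0): Delta=0.0000 Bond=86.2069
(1,1): Delta=-0.8817 Bond=161.5015
V0=48.0121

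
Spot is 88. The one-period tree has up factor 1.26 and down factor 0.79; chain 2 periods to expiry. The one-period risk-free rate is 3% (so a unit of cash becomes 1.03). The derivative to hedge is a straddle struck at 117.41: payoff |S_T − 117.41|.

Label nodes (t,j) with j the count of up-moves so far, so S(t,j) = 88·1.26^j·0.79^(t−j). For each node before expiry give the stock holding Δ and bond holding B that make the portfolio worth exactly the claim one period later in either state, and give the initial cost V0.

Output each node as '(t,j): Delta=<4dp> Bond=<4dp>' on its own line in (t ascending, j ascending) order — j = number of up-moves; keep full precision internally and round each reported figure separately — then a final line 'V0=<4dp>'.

Under the risk-neutral measure, an up-move has probability p* = (R−d)/(u−d) = 0.5106 and values discount at R = 1.03.
Terminal payoffs: V(2,0)=62.4892, V(2,1)=29.8148, V(2,2)=22.2988
Node (1,0) S=69.5200: V=(p*·29.8148+(1−p*)·62.4892)/1.03=44.4703; Δ=(29.8148−62.4892)/(87.5952−54.9208)=-1.0000; B=V−Δ·S=113.9903
Node (1,1) S=110.8800: V=(p*·22.2988+(1−p*)·29.8148)/1.03=25.2202; Δ=(22.2988−29.8148)/(139.7088−87.5952)=-0.1442; B=V−Δ·S=41.2117
Node (0,0) S=88.0000: V=(p*·25.2202+(1−p*)·44.4703)/1.03=33.6315; Δ=(25.2202−44.4703)/(110.8800−69.5200)=-0.4654; B=V−Δ·S=74.5891
The time-0 hedge costs 33.6315, which is the no-arbitrage price.

(0,0): Delta=-0.4654 Bond=74.5891
(1,0): Delta=-1.0000 Bond=113.9903
(1,1): Delta=-0.1442 Bond=41.2117
V0=33.6315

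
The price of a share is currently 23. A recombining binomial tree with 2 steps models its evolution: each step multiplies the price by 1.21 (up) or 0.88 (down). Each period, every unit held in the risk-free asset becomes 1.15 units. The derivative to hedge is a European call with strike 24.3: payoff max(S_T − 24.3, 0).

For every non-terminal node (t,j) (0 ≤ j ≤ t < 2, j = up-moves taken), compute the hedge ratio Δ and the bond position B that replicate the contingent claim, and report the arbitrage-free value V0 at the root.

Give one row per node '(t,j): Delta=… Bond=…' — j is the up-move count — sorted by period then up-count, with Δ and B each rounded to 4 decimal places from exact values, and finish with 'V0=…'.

Since d<R<u, set p* = (R−d)/(u−d) = 0.8182; price each node as the discounted p*-expectation of its children.
Payoff layer (t=2): V(2,0)=0.0000, V(2,1)=0.1904, V(2,2)=9.3743
  t=1,j=0: stock 20.2400 → up 24.4904 (V=0.1904), down 17.8112 (V=0.0000). Price 0.1355; hedge Δ=0.0285, bond B=-0.4415.
  t=1,j=1: stock 27.8300 → up 33.6743 (V=9.3743), down 24.4904 (V=0.1904). Price 6.6996; hedge Δ=1.0000, bond B=-21.1304.
  t=0,j=0: stock 23.0000 → up 27.8300 (V=6.6996), down 20.2400 (V=0.1355). Price 4.7879; hedge Δ=0.8648, bond B=-15.1033.
The time-0 hedge costs 4.7879, which is the no-arbitrage price.

(0,0): Delta=0.8648 Bond=-15.1033
(1,0): Delta=0.0285 Bond=-0.4415
(1,1): Delta=1.0000 Bond=-21.1304
V0=4.7879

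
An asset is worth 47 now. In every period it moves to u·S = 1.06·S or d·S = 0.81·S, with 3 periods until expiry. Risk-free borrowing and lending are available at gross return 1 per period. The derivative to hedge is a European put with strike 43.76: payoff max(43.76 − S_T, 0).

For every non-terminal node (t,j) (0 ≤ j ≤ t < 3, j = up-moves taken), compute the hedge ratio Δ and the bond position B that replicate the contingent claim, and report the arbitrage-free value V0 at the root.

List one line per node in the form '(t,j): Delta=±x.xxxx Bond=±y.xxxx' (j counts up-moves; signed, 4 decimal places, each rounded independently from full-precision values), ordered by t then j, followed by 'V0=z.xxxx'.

The replicating-portfolio and risk-neutral prices coincide; use p* = (1−0.81)/(1.06−0.81) = 0.7600 for the latter.
Terminal payoffs: V(3,0)=18.7823, V(3,1)=11.0731, V(3,2)=0.9845, V(3,3)=0.0000
Node (2,0) S=30.8367: V=(p*·11.0731+(1−p*)·18.7823)/1=12.9233; Δ=(11.0731−18.7823)/(32.6869−24.9777)=-1.0000; B=V−Δ·S=43.7600
Node (2,1) S=40.3542: V=(p*·0.9845+(1−p*)·11.0731)/1=3.4058; Δ=(0.9845−11.0731)/(42.7755−32.6869)=-1.0000; B=V−Δ·S=43.7600
Node (2,2) S=52.8092: V=(p*·0.0000+(1−p*)·0.9845)/1=0.2363; Δ=(0.0000−0.9845)/(55.9778−42.7755)=-0.0746; B=V−Δ·S=4.1745
Node (1,0) S=38.0700: V=(p*·3.4058+(1−p*)·12.9233)/1=5.6900; Δ=(3.4058−12.9233)/(40.3542−30.8367)=-1.0000; B=V−Δ·S=43.7600
Node (1,1) S=49.8200: V=(p*·0.2363+(1−p*)·3.4058)/1=0.9970; Δ=(0.2363−3.4058)/(52.8092−40.3542)=-0.2545; B=V−Δ·S=13.6750
Node (0,0) S=47.0000: V=(p*·0.9970+(1−p*)·5.6900)/1=2.1233; Δ=(0.9970−5.6900)/(49.8200−38.0700)=-0.3994; B=V−Δ·S=20.8954
Self-financing check: at every node Δ·S+B equals the discounted successor values.

(0,0): Delta=-0.3994 Bond=20.8954
(1,0): Delta=-1.0000 Bond=43.7600
(1,1): Delta=-0.2545 Bond=13.6750
(2,0): Delta=-1.0000 Bond=43.7600
(2,1): Delta=-1.0000 Bond=43.7600
(2,2): Delta=-0.0746 Bond=4.1745
V0=2.1233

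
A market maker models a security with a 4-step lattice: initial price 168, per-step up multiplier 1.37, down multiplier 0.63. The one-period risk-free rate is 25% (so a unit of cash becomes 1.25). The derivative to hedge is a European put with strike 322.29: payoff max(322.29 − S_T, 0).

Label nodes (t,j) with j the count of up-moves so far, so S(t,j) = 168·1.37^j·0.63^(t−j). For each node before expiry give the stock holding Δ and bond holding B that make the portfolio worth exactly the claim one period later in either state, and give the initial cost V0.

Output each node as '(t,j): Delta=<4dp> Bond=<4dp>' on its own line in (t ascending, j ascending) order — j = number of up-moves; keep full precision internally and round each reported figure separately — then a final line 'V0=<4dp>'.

No-arbitrage ⇒ martingale measure with p* = (R−d)/(u−d) = 0.8378.
Terminal values V(4,·): V(4,0)=295.8250, V(4,1)=264.7392, V(4,2)=197.1398, V(4,3)=50.1380, V(4,4)=0.0000
  t=3,j=0: stock 42.0079 → up 57.5508 (V=264.7392), down 26.4650 (V=295.8250). Price 215.8241; hedge Δ=-1.0000, bond B=257.8320.
  t=3,j=1: stock 91.3505 → up 125.1502 (V=197.1398), down 57.5508 (V=264.7392). Price 166.4815; hedge Δ=-1.0000, bond B=257.8320.
  t=3,j=2: stock 198.6511 → up 272.1520 (V=50.1380), down 125.1502 (V=197.1398). Price 59.1809; hedge Δ=-1.0000, bond B=257.8320.
  t=3,j=3: stock 431.9873 → up 591.8226 (V=0.0000), down 272.1520 (V=50.1380). Price 6.5044; hedge Δ=-0.1568, bond B=74.2584.
  t=2,j=0: stock 66.6792 → up 91.3505 (V=166.4815), down 42.0079 (V=215.8241). Price 139.5864; hedge Δ=-1.0000, bond B=206.2656.
  t=2,j=1: stock 145.0008 → up 198.6511 (V=59.1809), down 91.3505 (V=166.4815). Price 61.2648; hedge Δ=-1.0000, bond B=206.2656.
  t=2,j=2: stock 315.3192 → up 431.9873 (V=6.5044), down 198.6511 (V=59.1809). Price 12.0372; hedge Δ=-0.2258, bond B=83.2217.
  t=1,j=0: stock 105.8400 → up 145.0008 (V=61.2648), down 66.6792 (V=139.5864). Price 59.1725; hedge Δ=-1.0000, bond B=165.0125.
  t=1,j=1: stock 230.1600 → up 315.3192 (V=12.0372), down 145.0008 (V=61.2648). Price 16.0161; hedge Δ=-0.2890, bond B=82.5398.
  t=0,j=0: stock 168.0000 → up 230.1600 (V=16.0161), down 105.8400 (V=59.1725). Price 18.4115; hedge Δ=-0.3471, bond B=76.7310.
Each (Δ,B) replicates both successor values, so the strategy is self-financing and V0 is arbitrage-free.

(0,0): Delta=-0.3471 Bond=76.7310
(1,0): Delta=-1.0000 Bond=165.0125
(1,1): Delta=-0.2890 Bond=82.5398
(2,0): Delta=-1.0000 Bond=206.2656
(2,1): Delta=-1.0000 Bond=206.2656
(2,2): Delta=-0.2258 Bond=83.2217
(3,0): Delta=-1.0000 Bond=257.8320
(3,1): Delta=-1.0000 Bond=257.8320
(3,2): Delta=-1.0000 Bond=257.8320
(3,3): Delta=-0.1568 Bond=74.2584
V0=18.4115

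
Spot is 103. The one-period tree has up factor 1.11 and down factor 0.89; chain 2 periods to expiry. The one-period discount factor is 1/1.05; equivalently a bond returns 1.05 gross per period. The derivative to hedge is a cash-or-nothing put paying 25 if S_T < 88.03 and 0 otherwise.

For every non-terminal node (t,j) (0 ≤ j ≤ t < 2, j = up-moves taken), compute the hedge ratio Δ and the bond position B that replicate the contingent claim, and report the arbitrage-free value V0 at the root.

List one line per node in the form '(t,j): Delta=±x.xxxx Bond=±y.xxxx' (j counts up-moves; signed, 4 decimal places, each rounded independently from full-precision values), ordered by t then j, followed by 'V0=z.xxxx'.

The replicating-portfolio and risk-neutral prices coincide; use p* = (1.05−0.89)/(1.11−0.89) = 0.7273 for the latter.
Terminal payoffs: V(2,0)=25.0000, V(2,1)=0.0000, V(2,2)=0.0000
(1,0): S=91.6700. Δ = (V_up−V_dn)/(S_up−S_dn) = (0.0000−25.0000)/(101.7537−81.5863) = -1.2396. V = [p*·0.0000 + (1−p*)·25.0000]/1.05 = 6.4935. B = V − Δ·S = 120.1299.
(1,1): S=114.3300. Δ = (V_up−V_dn)/(S_up−S_dn) = (0.0000−0.0000)/(126.9063−101.7537) = 0.0000. V = [p*·0.0000 + (1−p*)·0.0000]/1.05 = 0.0000. B = V − Δ·S = 0.0000.
(0,0): S=103.0000. Δ = (V_up−V_dn)/(S_up−S_dn) = (0.0000−6.4935)/(114.3300−91.6700) = -0.2866. V = [p*·0.0000 + (1−p*)·6.4935]/1.05 = 1.6866. B = V − Δ·S = 31.2026.
The time-0 hedge costs 1.6866, which is the no-arbitrage price.

(0,0): Delta=-0.2866 Bond=31.2026
(1,0): Delta=-1.2396 Bond=120.1299
(1,1): Delta=0.0000 Bond=0.0000
V0=1.6866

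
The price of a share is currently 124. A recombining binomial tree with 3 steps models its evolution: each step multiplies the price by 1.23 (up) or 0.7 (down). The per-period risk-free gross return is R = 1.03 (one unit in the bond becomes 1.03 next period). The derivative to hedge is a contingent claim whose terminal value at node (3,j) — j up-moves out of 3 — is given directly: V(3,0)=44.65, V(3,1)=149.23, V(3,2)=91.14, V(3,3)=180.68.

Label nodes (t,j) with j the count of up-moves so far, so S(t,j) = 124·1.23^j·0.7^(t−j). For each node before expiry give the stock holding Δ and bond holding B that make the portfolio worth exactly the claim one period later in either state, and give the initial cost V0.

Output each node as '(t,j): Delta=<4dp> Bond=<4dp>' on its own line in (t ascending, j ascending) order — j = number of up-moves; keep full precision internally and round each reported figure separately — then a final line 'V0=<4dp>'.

(0,0): Delta=0.3200 Bond=75.3660
(1,0): Delta=0.0695 Bond=99.3629
(1,1): Delta=0.4063 Bond=64.4536
(2,0): Delta=3.2475 Bond=-90.7520
(2,1): Delta=-1.0266 Bond=219.3715
(2,2): Delta=0.9006 Bond=-26.3305
V0=115.0398

Risk-neutral probability p* = (R−d)/(u−d) = (1.03−0.7)/(1.23−0.7) = 0.6226.
Payoff layer (t=3): V(3,0)=44.6500, V(3,1)=149.2300, V(3,2)=91.1400, V(3,3)=180.6800
(2,0): S=60.7600. Δ = (V_up−V_dn)/(S_up−S_dn) = (149.2300−44.6500)/(74.7348−42.5320) = 3.2475. V = [p*·149.2300 + (1−p*)·44.6500]/1.03 = 106.5688. B = V − Δ·S = -90.7520.
(2,1): S=106.7640. Δ = (V_up−V_dn)/(S_up−S_dn) = (91.1400−149.2300)/(131.3197−74.7348) = -1.0266. V = [p*·91.1400 + (1−p*)·149.2300]/1.03 = 109.7677. B = V − Δ·S = 219.3715.
(2,2): S=187.5996. Δ = (V_up−V_dn)/(S_up−S_dn) = (180.6800−91.1400)/(230.7475−131.3197) = 0.9006. V = [p*·180.6800 + (1−p*)·91.1400]/1.03 = 142.6129. B = V − Δ·S = -26.3305.
(1,0): S=86.8000. Δ = (V_up−V_dn)/(S_up−S_dn) = (109.7677−106.5688)/(106.7640−60.7600) = 0.0695. V = [p*·109.7677 + (1−p*)·106.5688]/1.03 = 105.3986. B = V − Δ·S = 99.3629.
(1,1): S=152.5200. Δ = (V_up−V_dn)/(S_up−S_dn) = (142.6129−109.7677)/(187.5996−106.7640) = 0.4063. V = [p*·142.6129 + (1−p*)·109.7677]/1.03 = 126.4257. B = V − Δ·S = 64.4536.
(0,0): S=124.0000. Δ = (V_up−V_dn)/(S_up−S_dn) = (126.4257−105.3986)/(152.5200−86.8000) = 0.3200. V = [p*·126.4257 + (1−p*)·105.3986]/1.03 = 115.0398. B = V − Δ·S = 75.3660.
Self-financing check: at every node Δ·S+B equals the discounted successor values.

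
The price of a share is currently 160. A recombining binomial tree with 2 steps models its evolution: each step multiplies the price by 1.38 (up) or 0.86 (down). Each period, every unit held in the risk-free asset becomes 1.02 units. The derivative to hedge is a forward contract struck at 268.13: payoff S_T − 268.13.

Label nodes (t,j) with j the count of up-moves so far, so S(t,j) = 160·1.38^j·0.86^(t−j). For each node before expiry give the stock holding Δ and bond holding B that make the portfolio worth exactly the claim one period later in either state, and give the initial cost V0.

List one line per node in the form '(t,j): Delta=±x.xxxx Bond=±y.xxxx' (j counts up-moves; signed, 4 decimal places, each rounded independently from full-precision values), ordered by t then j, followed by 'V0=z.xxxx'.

(0,0): Delta=1.0000 Bond=-257.7182
(1,0): Delta=1.0000 Bond=-262.8725
(1,1): Delta=1.0000 Bond=-262.8725
V0=-97.7182

The replicating-portfolio and risk-neutral prices coincide; use p* = (1.02−0.86)/(1.38−0.86) = 0.3077 for the latter.
At expiry t=2: V(2,0)=-149.7940, V(2,1)=-78.2420, V(2,2)=36.5740
(1,0): S=137.6000. Δ = (V_up−V_dn)/(S_up−S_dn) = (-78.2420−-149.7940)/(189.8880−118.3360) = 1.0000. V = [p*·-78.2420 + (1−p*)·-149.7940]/1.02 = -125.2725. B = V − Δ·S = -262.8725.
(1,1): S=220.8000. Δ = (V_up−V_dn)/(S_up−S_dn) = (36.5740−-78.2420)/(304.7040−189.8880) = 1.0000. V = [p*·36.5740 + (1−p*)·-78.2420]/1.02 = -42.0725. B = V − Δ·S = -262.8725.
(0,0): S=160.0000. Δ = (V_up−V_dn)/(S_up−S_dn) = (-42.0725−-125.2725)/(220.8000−137.6000) = 1.0000. V = [p*·-42.0725 + (1−p*)·-125.2725]/1.02 = -97.7182. B = V − Δ·S = -257.7182.
Each (Δ,B) replicates both successor values, so the strategy is self-financing and V0 is arbitrage-free.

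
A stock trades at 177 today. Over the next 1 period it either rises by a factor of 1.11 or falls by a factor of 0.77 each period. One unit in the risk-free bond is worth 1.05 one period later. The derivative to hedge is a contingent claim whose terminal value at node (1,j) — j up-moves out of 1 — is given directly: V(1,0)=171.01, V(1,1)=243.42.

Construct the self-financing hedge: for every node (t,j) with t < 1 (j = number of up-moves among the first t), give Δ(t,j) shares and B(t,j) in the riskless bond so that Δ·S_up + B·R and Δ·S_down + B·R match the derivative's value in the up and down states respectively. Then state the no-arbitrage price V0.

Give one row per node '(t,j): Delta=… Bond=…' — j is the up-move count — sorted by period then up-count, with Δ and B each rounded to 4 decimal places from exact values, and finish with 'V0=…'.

The replicating-portfolio and risk-neutral prices coincide; use p* = (1.05−0.77)/(1.11−0.77) = 0.8235 for the latter.
Terminal values V(1,·): V(1,0)=171.0100, V(1,1)=243.4200
  t=0,j=0: stock 177.0000 → up 196.4700 (V=243.4200), down 136.2900 (V=171.0100). Price 219.6588; hedge Δ=1.2032, bond B=6.6882.
Root portfolio cost Δ·177+B reproduces V0=219.6588.

(0,0): Delta=1.2032 Bond=6.6882
V0=219.6588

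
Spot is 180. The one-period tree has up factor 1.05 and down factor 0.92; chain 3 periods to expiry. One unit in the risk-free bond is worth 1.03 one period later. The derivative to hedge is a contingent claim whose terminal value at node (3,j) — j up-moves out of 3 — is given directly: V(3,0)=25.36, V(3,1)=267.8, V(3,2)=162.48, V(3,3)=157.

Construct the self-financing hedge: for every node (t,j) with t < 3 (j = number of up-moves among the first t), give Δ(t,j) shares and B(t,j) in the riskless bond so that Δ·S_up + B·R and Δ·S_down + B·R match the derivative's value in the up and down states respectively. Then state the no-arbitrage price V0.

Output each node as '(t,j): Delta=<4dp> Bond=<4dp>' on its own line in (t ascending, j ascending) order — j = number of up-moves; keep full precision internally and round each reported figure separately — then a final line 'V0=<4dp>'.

(0,0): Delta=-1.0315 Bond=336.6497
(1,0): Delta=-2.3369 Bond=562.9341
(1,1): Delta=-0.8235 Bond=307.4429
(2,0): Delta=12.2409 Bond=-1641.1352
(2,1): Delta=-4.6593 Bond=983.6326
(2,2): Delta=-0.2124 Bond=195.3996
V0=150.9879

No-arbitrage ⇒ martingale measure with p* = (R−d)/(u−d) = 0.8462.
Payoff layer (t=3): V(3,0)=25.3600, V(3,1)=267.8000, V(3,2)=162.4800, V(3,3)=157.0000
Node (2,0) S=152.3520: V=(p*·267.8000+(1−p*)·25.3600)/1.03=223.7879; Δ=(267.8000−25.3600)/(159.9696−140.1638)=12.2409; B=V−Δ·S=-1641.1352
Node (2,1) S=173.8800: V=(p*·162.4800+(1−p*)·267.8000)/1.03=173.4787; Δ=(162.4800−267.8000)/(182.5740−159.9696)=-4.6593; B=V−Δ·S=983.6326
Node (2,2) S=198.4500: V=(p*·157.0000+(1−p*)·162.4800)/1.03=153.2457; Δ=(157.0000−162.4800)/(208.3725−182.5740)=-0.2124; B=V−Δ·S=195.3996
Node (1,0) S=165.6000: V=(p*·173.4787+(1−p*)·223.7879)/1.03=175.9404; Δ=(173.4787−223.7879)/(173.8800−152.3520)=-2.3369; B=V−Δ·S=562.9341
Node (1,1) S=189.0000: V=(p*·153.2457+(1−p*)·173.4787)/1.03=151.8043; Δ=(153.2457−173.4787)/(198.4500−173.8800)=-0.8235; B=V−Δ·S=307.4429
Node (0,0) S=180.0000: V=(p*·151.8043+(1−p*)·175.9404)/1.03=150.9879; Δ=(151.8043−175.9404)/(189.0000−165.6000)=-1.0315; B=V−Δ·S=336.6497
Self-financing check: at every node Δ·S+B equals the discounted successor values.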